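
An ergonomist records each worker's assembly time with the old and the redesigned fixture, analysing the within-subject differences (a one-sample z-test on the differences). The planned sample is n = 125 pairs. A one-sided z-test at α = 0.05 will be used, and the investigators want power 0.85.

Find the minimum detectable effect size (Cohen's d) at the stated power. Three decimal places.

Need Φ(δ − 1.645) = 0.85, so δ = 1.645 + 1.036 = 2.681.
δ = d·√n ⇒ d = δ/√n = 2.681/√125 = 0.2398.

d ≈ 0.240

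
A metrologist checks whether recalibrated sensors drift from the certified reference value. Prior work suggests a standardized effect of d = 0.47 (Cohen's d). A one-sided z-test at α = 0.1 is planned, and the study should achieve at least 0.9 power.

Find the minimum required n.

For power 0.9 need Φ(δ − z_{0.1}) = 0.9, so δ = z_{0.1} + z_{0.10} = 1.282 + 1.282 = 2.563.
δ = d·√n ⇒ n = (δ/d)² = (2.563 / 0.47)² = 29.74.
Rounding up, n = 30.

n = 30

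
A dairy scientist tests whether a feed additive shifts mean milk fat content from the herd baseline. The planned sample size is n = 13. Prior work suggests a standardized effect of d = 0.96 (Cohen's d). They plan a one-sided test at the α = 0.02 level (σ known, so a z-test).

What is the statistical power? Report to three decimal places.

Noncentrality parameter: λ = d·√n = 0.96 × √13 = 3.4613
Critical value for a one-sided test at α = 0.02: z_α = 2.054.
Power = Φ(λ − 2.054) = Φ(1.408) = 0.9204.

Power ≈ 0.920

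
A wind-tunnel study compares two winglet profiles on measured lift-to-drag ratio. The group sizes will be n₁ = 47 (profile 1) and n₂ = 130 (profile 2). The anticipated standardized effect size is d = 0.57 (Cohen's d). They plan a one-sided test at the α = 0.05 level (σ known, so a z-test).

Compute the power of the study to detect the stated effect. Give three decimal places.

Power ≈ 0.956

Noncentrality parameter: λ = d / √(1/n₁ + 1/n₂) = 0.57 / √(1/47 + 1/130) = 3.3490
Critical value for a one-sided test at α = 0.05: z_α = 1.645.
Power = Φ(λ − 1.645) = Φ(1.704) = 0.9558.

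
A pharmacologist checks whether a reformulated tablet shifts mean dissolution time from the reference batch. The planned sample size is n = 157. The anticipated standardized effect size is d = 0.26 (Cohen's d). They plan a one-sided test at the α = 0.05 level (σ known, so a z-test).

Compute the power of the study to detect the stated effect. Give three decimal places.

Power ≈ 0.947

Noncentrality parameter: δ = d·√n = 0.26 × √157 = 3.2578
One-sided α = 0.05 → critical value z_{0.05} = 1.645.
Power = Φ(δ − 1.645) = Φ(1.613) = 0.9466.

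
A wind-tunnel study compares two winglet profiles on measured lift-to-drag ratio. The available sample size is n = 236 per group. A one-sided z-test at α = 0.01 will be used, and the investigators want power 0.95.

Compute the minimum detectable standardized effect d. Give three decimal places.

d ≈ 0.366

Need Φ(δ − 2.326) = 0.95, so δ = 2.326 + 1.645 = 3.971.
δ = d·√(n/2) ⇒ d = δ/√(n/2) = 3.971/√(236/2) = 0.3656.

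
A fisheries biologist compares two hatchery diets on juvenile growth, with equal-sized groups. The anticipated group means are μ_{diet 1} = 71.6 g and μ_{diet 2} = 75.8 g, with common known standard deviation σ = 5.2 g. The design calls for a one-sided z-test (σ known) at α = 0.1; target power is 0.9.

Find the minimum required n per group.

Standardized effect: d = |μ_{diet 1} − μ_{diet 2}| / σ = |71.6 − 75.8| / 5.2 = 0.8077
Set Φ(δ − 1.282) = 0.9; then δ − 1.282 = Φ⁻¹(0.9) = 1.282, giving δ = 2.563.
δ = d·√(n/2) ⇒ n = 2(δ/d)² = 2 × (2.563 / 0.8077)² = 20.14.
Round up to the next whole unit.

n = 21 per group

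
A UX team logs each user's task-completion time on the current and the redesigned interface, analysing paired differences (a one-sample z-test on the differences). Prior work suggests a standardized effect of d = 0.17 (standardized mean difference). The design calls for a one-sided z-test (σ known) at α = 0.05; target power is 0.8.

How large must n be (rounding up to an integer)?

n = 214

For power 0.8 need Φ(δ − z_{0.05}) = 0.8, so δ = z_{0.05} + z_{0.20} = 1.645 + 0.842 = 2.486.
δ = d·√n ⇒ n = (δ/d)² = (2.486 / 0.17)² = 213.93.
Rounding up, n = 214.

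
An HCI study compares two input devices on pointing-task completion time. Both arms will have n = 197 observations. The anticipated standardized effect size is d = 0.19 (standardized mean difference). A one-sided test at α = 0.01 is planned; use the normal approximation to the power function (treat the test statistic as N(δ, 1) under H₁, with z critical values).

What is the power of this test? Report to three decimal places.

Noncentrality parameter: δ = d·√(n/2) = 0.19 × √(197/2) = 1.8857
Critical value for a one-sided test at α = 0.01: z_α = 2.326.
Power = Φ(δ − 2.326) = Φ(-0.441) = 0.3297.

Power ≈ 0.330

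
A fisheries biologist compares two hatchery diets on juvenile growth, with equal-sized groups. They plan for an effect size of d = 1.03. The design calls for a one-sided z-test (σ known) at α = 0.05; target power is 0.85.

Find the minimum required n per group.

n = 14 per group

Set Φ(δ − 1.645) = 0.85; then δ − 1.645 = Φ⁻¹(0.85) = 1.036, giving δ = 2.681.
δ = d·√(n/2) ⇒ n = 2(δ/d)² = 2 × (2.681 / 1.03)² = 13.55.
Rounding up, n = 14 per group.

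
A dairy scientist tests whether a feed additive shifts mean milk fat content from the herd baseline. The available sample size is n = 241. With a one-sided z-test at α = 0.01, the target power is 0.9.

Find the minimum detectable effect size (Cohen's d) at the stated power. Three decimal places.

Required noncentrality: δ = z_{0.01} + z_{0.10} = 2.326 + 1.282 = 3.608.
δ = d·√n ⇒ d = δ/√n = 3.608/√241 = 0.2324.

d ≈ 0.232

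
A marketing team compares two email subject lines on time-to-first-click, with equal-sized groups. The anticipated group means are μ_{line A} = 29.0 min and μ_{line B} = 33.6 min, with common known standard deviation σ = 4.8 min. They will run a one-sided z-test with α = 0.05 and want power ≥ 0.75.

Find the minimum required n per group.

n = 12 per group

Standardized effect: d = |μ_{line A} − μ_{line B}| / σ = |29.0 − 33.6| / 4.8 = 0.9583
Set Φ(δ − 1.645) = 0.75; then δ − 1.645 = Φ⁻¹(0.75) = 0.674, giving δ = 2.319.
δ = d·√(n/2) ⇒ n = 2(δ/d)² = 2 × (2.319 / 0.9583)² = 11.71.
Round up to the next whole unit.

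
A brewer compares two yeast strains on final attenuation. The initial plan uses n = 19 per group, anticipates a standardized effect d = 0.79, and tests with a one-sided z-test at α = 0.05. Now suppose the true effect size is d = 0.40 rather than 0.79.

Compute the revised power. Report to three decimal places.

With d = 0.40: δ = d·√(n/2) = 0.40 × √(19/2) = 1.2329. Critical value z_{0.05} = 1.645.
Revised power = Φ(δ − 1.645) = Φ(-0.412) = 0.3402.

Power ≈ 0.340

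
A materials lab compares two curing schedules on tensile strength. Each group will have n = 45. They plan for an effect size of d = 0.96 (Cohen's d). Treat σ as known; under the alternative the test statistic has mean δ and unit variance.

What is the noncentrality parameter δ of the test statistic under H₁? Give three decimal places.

δ ≈ 4.554

The noncentrality parameter scales effect size by the design's sample-size factor: δ = d·√(n/2) = 0.96 × √(45/2) = 4.5537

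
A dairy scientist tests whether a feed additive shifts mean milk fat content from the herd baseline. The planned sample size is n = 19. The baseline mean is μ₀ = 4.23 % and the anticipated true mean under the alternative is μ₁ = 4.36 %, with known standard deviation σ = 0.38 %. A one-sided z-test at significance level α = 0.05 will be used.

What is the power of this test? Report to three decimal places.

Power ≈ 0.439

Standardized effect: d = |μ₁ − μ₀| / σ = |4.36 − 4.23| / 0.38 = 0.3421
Noncentrality parameter: δ = d·√n = 0.3421 × √19 = 1.4912
One-sided α = 0.05 → critical value z_{0.05} = 1.645.
Power = P(Z > 1.645 − δ) = Φ(-0.154) = 0.4389.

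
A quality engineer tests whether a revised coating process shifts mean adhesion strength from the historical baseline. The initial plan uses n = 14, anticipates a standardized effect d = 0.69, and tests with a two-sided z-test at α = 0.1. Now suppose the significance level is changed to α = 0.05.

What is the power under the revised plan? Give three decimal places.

δ = d·√n = 0.69 × √14 = 2.5817 (unchanged). New critical value: z_{0.025} = 1.960.
Revised power = Φ(δ − 1.960) + Φ(−δ − 1.960) = Φ(0.622) + Φ(-4.542) = 0.7330 + 0.0000 = 0.7330.

Power ≈ 0.733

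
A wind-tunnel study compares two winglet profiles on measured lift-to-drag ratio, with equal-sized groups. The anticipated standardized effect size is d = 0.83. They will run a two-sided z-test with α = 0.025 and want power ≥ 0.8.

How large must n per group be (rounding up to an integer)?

n = 28 per group

For power 0.8 need Φ(δ − z_{0.0125}) = 0.8, so δ = z_{0.0125} + z_{0.20} = 2.241 + 0.842 = 3.083.
(For δ > 0 the lower-tail rejection region contributes negligibly to power, so the one-term inversion is standard.)
δ = d·√(n/2) ⇒ n = 2(δ/d)² = 2 × (3.083 / 0.83)² = 27.59.
Rounding up, n = 28 per group.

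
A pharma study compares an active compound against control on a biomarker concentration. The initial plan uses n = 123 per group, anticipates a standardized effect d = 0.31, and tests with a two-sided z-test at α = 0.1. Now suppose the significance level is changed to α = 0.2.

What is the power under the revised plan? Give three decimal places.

δ = d·√(n/2) = 0.31 × √(123/2) = 2.4311 (unchanged). New critical value: z_{0.1} = 1.282.
Revised power = Φ(δ − 1.282) + Φ(−δ − 1.282) = Φ(1.150) + Φ(-3.713) = 0.8748 + 0.0001 = 0.8749.

Power ≈ 0.875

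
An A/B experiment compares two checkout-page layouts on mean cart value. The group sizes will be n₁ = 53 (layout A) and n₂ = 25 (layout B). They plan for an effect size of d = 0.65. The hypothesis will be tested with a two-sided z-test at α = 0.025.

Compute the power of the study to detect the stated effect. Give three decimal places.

Noncentrality parameter: δ = d / √(1/n₁ + 1/n₂) = 0.65 / √(1/53 + 1/25) = 2.6790
Two-sided α = 0.025 → critical value z_{0.0125} = 2.241.
Power = Φ(δ − 2.241) + Φ(−δ − 2.241) = Φ(0.438) + Φ(-4.920) = 0.6692 + 0.0000 = 0.6692.

Power ≈ 0.669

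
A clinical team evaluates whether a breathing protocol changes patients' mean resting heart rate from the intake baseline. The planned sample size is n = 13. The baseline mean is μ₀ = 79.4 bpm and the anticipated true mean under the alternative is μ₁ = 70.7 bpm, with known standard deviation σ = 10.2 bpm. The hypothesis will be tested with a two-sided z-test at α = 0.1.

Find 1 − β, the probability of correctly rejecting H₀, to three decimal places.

Power ≈ 0.924

Standardized effect: d = |μ₁ − μ₀| / σ = |70.7 − 79.4| / 10.2 = 0.8529
Noncentrality parameter: δ = d·√n = 0.8529 × √13 = 3.0753
Critical value for a two-sided test at α = 0.1: z_{α/2} = 1.645.
Power = Φ(δ − 1.645) + Φ(−δ − 1.645) = Φ(1.430) + Φ(-4.720) = 0.9237 + 0.0000 = 0.9237.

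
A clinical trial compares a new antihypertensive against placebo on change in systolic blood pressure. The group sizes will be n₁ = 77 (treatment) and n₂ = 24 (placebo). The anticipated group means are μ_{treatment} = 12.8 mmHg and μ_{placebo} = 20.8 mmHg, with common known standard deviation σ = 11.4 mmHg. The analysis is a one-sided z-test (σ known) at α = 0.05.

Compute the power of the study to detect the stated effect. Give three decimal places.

Power ≈ 0.913

Standardized effect: d = |μ_{treatment} − μ_{placebo}| / σ = |12.8 − 20.8| / 11.4 = 0.7018
Noncentrality parameter: δ = d / √(1/n₁ + 1/n₂) = 0.7018 / √(1/77 + 1/24) = 3.0018
One-sided α = 0.05 → critical value z_{0.05} = 1.645.
Power = Φ(δ − 1.645) = Φ(1.357) = 0.9126.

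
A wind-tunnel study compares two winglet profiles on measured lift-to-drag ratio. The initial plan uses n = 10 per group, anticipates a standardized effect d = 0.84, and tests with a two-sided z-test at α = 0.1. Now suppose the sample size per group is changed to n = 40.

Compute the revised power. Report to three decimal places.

With n = 40 per group: δ = d·√(n/2) = 0.84 × √(40/2) = 3.7566. Critical value z_{0.05} = 1.645.
Revised power = Φ(δ − 1.645) + Φ(−δ − 1.645) = Φ(2.112) + Φ(-5.401) = 0.9826 + 0.0000 = 0.9826.

Power ≈ 0.983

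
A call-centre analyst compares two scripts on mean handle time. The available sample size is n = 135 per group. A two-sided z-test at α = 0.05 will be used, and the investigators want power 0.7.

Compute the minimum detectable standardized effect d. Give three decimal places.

d ≈ 0.302

Required noncentrality: δ = z_{0.025} + z_{0.30} = 1.960 + 0.524 = 2.484.
(Lower-tail contribution to power is negligible for δ > 0.)
δ = d·√(n/2) ⇒ d = δ/√(n/2) = 2.484/√(135/2) = 0.3024.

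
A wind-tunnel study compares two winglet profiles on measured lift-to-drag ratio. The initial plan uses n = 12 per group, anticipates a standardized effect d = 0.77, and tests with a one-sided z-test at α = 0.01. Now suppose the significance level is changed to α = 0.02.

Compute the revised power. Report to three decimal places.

δ = d·√(n/2) = 0.77 × √(12/2) = 1.8861 (unchanged). New critical value: z_{0.02} = 2.054.
Revised power = Φ(δ − 2.054) = Φ(-0.168) = 0.4334.

Power ≈ 0.433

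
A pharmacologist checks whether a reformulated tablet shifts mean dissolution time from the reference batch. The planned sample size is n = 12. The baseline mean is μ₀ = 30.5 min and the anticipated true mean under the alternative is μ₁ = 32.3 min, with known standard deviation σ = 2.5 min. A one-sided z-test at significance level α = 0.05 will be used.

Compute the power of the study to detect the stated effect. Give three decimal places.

Power ≈ 0.802

Standardized effect: d = |μ₁ − μ₀| / σ = |32.3 − 30.5| / 2.5 = 0.7200
Noncentrality parameter: δ = d·√n = 0.7200 × √12 = 2.4942
One-sided α = 0.05 → critical value z_{0.05} = 1.645.
Power = Φ(δ − 1.645) = Φ(0.849) = 0.8021.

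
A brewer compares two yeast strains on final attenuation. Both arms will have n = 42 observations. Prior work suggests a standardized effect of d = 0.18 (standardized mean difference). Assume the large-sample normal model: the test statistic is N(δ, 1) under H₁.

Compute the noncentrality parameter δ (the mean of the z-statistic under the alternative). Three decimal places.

δ = d·√(n/2) = 0.18 × √(42/2) = 0.8249

δ ≈ 0.825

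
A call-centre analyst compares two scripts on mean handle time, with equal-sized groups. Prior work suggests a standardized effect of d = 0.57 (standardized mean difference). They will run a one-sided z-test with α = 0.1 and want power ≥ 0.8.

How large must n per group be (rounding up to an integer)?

n = 28 per group

For power 0.8 need Φ(δ − z_{0.1}) = 0.8, so δ = z_{0.1} + z_{0.20} = 1.282 + 0.842 = 2.123.
δ = d·√(n/2) ⇒ n = 2(δ/d)² = 2 × (2.123 / 0.57)² = 27.75.
Round up to the next whole unit.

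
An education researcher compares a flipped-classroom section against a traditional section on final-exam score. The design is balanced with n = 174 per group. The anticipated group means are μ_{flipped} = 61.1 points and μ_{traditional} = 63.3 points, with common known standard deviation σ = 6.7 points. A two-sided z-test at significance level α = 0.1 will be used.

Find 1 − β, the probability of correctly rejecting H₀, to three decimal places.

Power ≈ 0.922

Standardized effect: d = |μ_{flipped} − μ_{traditional}| / σ = |61.1 − 63.3| / 6.7 = 0.3284
Noncentrality parameter: δ = d·√(n/2) = 0.3284 × √(174/2) = 3.0627
Critical value for a two-sided test at α = 0.1: z_{α/2} = 1.645.
Power = Φ(δ − 1.645) + Φ(−δ − 1.645) = Φ(1.418) + Φ(-4.708) = 0.9219 + 0.0000 = 0.9219.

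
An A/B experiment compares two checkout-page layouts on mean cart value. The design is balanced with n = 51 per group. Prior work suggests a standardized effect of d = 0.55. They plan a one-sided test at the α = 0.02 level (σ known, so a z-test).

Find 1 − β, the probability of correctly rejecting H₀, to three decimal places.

Power ≈ 0.765

Noncentrality parameter: δ = d·√(n/2) = 0.55 × √(51/2) = 2.7774
Critical value for a one-sided test at α = 0.02: z_α = 2.054.
Power = P(Z > 2.054 − δ) = Φ(0.724) = 0.7653.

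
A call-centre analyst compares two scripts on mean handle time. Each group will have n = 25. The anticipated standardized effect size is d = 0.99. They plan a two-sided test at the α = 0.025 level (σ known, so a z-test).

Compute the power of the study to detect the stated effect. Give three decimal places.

Power ≈ 0.896

Noncentrality parameter: δ = d·√(n/2) = 0.99 × √(25/2) = 3.5002
Two-sided α = 0.025 → critical value z_{0.0125} = 2.241.
Power = Φ(δ − 2.241) + Φ(−δ − 2.241) = Φ(1.259) + Φ(-5.742) = 0.8959 + 0.0000 = 0.8959.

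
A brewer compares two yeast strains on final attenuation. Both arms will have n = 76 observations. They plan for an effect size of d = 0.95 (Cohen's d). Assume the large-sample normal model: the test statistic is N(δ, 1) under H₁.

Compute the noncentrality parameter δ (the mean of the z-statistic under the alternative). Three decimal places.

δ = d·√(n/2) = 0.95 × √(76/2) = 5.8562

δ ≈ 5.856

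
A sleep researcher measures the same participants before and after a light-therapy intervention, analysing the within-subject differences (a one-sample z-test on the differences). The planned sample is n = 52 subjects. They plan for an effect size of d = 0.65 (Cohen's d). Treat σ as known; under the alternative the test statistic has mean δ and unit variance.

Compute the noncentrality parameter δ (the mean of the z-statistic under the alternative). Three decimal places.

δ ≈ 4.687

δ = d·√n = 0.65 × √52 = 4.6872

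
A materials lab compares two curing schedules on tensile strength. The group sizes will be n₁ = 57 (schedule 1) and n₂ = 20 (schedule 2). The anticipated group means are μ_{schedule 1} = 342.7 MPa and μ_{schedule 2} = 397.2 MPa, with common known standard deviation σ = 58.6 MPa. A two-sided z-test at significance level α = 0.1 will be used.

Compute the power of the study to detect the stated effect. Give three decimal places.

Power ≈ 0.973

Standardized effect: d = |μ_{schedule 1} − μ_{schedule 2}| / σ = |342.7 − 397.2| / 58.6 = 0.9300
Noncentrality parameter: δ = d / √(1/n₁ + 1/n₂) = 0.9300 / √(1/57 + 1/20) = 3.5785
Two-sided α = 0.1 → critical value z_{0.05} = 1.645.
Power = Φ(δ − 1.645) + Φ(−δ − 1.645) = Φ(1.934) + Φ(-5.223) = 0.9734 + 0.0000 = 0.9734.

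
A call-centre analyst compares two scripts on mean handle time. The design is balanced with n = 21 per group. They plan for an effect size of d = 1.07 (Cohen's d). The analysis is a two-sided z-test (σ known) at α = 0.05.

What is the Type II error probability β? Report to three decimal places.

Noncentrality parameter: δ = d·√(n/2) = 1.07 × √(21/2) = 3.4672
Critical value for a two-sided test at α = 0.05: z_{α/2} = 1.960.
Power = Φ(δ − 1.960) + Φ(−δ − 1.960) = Φ(1.507) + Φ(-5.427) = 0.9341 + 0.0000 = 0.9341.
Type II error: β = 1 − power = 1 − 0.9341 = 0.0659.

β ≈ 0.066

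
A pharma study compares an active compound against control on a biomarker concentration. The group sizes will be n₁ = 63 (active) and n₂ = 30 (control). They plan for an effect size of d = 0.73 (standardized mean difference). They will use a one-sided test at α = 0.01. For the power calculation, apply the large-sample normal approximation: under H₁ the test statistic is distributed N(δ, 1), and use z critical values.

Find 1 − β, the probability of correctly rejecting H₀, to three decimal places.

Noncentrality parameter: δ = d / √(1/n₁ + 1/n₂) = 0.73 / √(1/63 + 1/30) = 3.2909
Critical value for a one-sided test at α = 0.01: z_α = 2.326.
Power = Φ(δ − 2.326) = Φ(0.965) = 0.8326.

Power ≈ 0.833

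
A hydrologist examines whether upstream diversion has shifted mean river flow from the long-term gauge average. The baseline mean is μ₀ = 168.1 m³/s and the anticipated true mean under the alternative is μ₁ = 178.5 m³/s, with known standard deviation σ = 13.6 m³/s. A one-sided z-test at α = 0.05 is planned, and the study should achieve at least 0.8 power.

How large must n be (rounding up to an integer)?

n = 11

Standardized effect: d = |μ₁ − μ₀| / σ = |178.5 − 168.1| / 13.6 = 0.7647
For power 0.8 need Φ(δ − z_{0.05}) = 0.8, so δ = z_{0.05} + z_{0.20} = 1.645 + 0.842 = 2.486.
δ = d·√n ⇒ n = (δ/d)² = (2.486 / 0.7647)² = 10.57.
Rounding up, n = 11.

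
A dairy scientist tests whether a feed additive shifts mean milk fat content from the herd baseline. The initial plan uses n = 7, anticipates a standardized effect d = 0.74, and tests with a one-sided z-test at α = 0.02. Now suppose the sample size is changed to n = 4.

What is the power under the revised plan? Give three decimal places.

Power ≈ 0.283

With n = 4: δ = d·√n = 0.74 × √4 = 1.4800. Critical value z_{0.02} = 2.054.
Revised power = Φ(δ − 2.054) = Φ(-0.574) = 0.2831.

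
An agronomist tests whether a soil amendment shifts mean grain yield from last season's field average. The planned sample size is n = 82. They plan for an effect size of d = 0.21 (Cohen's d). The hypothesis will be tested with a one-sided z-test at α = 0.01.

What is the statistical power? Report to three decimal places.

Noncentrality parameter: δ = d·√n = 0.21 × √82 = 1.9016
One-sided α = 0.01 → critical value z_{0.01} = 2.326.
Power = P(Z > 2.326 − δ) = Φ(-0.425) = 0.3355.

Power ≈ 0.336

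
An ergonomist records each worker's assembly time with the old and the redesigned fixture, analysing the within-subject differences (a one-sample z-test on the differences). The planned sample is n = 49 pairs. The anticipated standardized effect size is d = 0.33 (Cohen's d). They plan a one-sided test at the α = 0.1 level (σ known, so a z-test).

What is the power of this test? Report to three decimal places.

Noncentrality parameter: λ = d·√n = 0.33 × √49 = 2.3100
Critical value for a one-sided test at α = 0.1: z_α = 1.282.
Power = Φ(λ − 1.282) = Φ(1.028) = 0.8481.

Power ≈ 0.848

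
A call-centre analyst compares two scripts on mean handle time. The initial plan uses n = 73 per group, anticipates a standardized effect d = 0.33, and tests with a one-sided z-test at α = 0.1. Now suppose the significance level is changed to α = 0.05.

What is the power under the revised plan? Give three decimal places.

δ = d·√(n/2) = 0.33 × √(73/2) = 1.9937 (unchanged). New critical value: z_{0.05} = 1.645.
Revised power = Φ(δ − 1.645) = Φ(0.349) = 0.6364.

Power ≈ 0.636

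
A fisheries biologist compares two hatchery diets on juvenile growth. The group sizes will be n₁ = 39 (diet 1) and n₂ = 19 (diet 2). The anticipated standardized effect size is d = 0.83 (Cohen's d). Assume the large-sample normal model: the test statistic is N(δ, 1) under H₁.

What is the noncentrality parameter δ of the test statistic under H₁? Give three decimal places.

The noncentrality parameter scales effect size by the design's sample-size factor: δ = d / √(1/n₁ + 1/n₂) = 0.83 / √(1/39 + 1/19) = 2.9667

δ ≈ 2.967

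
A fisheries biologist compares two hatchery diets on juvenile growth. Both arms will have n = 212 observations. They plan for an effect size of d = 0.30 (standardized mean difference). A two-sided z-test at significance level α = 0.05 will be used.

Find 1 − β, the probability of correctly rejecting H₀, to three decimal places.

Power ≈ 0.870

Noncentrality parameter: δ = d·√(n/2) = 0.30 × √(212/2) = 3.0887
Two-sided α = 0.05 → critical value z_{0.025} = 1.960.
Power = Φ(δ − 1.960) + Φ(−δ − 1.960) = Φ(1.129) + Φ(-5.049) = 0.8705 + 0.0000 = 0.8705.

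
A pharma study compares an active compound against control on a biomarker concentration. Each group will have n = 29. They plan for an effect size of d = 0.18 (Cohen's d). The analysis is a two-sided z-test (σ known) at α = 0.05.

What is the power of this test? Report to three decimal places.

Noncentrality parameter: λ = d·√(n/2) = 0.18 × √(29/2) = 0.6854
Two-sided α = 0.05 → critical value z_{0.025} = 1.960.
Power = Φ(λ − 1.960) + Φ(−λ − 1.960) = Φ(-1.275) + Φ(-2.645) = 0.1012 + 0.0041 = 0.1053.

Power ≈ 0.105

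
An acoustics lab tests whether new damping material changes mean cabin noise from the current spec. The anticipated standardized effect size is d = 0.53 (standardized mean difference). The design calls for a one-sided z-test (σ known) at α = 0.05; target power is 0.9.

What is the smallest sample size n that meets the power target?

n = 31

Set Φ(δ − 1.645) = 0.9; then δ − 1.645 = Φ⁻¹(0.9) = 1.282, giving δ = 2.926.
δ = d·√n ⇒ n = (δ/d)² = (2.926 / 0.53)² = 30.49.
Rounding up, n = 31.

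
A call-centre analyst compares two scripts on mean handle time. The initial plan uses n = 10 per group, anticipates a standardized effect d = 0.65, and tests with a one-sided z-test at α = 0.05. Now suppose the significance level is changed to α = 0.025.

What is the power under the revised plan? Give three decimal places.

δ = d·√(n/2) = 0.65 × √(10/2) = 1.4534 (unchanged). New critical value: z_{0.025} = 1.960.
Revised power = P(Z > 1.960 − δ) = Φ(-0.507) = 0.3062.

Power ≈ 0.306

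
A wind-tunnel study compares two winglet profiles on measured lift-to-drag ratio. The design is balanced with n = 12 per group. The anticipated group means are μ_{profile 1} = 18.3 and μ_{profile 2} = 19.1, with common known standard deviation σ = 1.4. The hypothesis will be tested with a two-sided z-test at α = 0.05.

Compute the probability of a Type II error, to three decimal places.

β ≈ 0.712

Standardized effect: d = |μ_{profile 1} − μ_{profile 2}| / σ = |18.3 − 19.1| / 1.4 = 0.5714
Noncentrality parameter: δ = d·√(n/2) = 0.5714 × √(12/2) = 1.3997
Two-sided α = 0.05 → critical value z_{0.025} = 1.960.
Power = Φ(δ − 1.960) + Φ(−δ − 1.960) = Φ(-0.560) + Φ(-3.360) = 0.2877 + 0.0004 = 0.2880.
Type II error: β = 1 − power = 1 − 0.2880 = 0.7120.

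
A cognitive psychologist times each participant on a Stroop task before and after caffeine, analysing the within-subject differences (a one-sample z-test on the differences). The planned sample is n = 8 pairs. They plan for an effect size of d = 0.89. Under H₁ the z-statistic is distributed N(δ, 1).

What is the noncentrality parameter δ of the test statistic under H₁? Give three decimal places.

δ = d·√n = 0.89 × √8 = 2.5173

δ ≈ 2.517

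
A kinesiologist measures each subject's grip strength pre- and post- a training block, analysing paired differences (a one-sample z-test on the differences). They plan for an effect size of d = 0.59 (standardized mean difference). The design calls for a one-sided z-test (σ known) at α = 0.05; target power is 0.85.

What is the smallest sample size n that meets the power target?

n = 21

For power 0.85 need Φ(δ − z_{0.05}) = 0.85, so δ = z_{0.05} + z_{0.15} = 1.645 + 1.036 = 2.681.
δ = d·√n ⇒ n = (δ/d)² = (2.681 / 0.59)² = 20.65.
Round up to the next whole unit.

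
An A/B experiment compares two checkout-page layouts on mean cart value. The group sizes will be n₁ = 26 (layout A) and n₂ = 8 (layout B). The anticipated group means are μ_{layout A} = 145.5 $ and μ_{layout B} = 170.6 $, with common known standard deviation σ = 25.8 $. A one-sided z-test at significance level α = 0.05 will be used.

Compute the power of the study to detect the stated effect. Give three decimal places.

Standardized effect: d = |μ_{layout A} − μ_{layout B}| / σ = |145.5 − 170.6| / 25.8 = 0.9729
Noncentrality parameter: δ = d / √(1/n₁ + 1/n₂) = 0.9729 / √(1/26 + 1/8) = 2.4063
One-sided α = 0.05 → critical value z_{0.05} = 1.645.
Power = Φ(δ − 1.645) = Φ(0.761) = 0.7768.

Power ≈ 0.777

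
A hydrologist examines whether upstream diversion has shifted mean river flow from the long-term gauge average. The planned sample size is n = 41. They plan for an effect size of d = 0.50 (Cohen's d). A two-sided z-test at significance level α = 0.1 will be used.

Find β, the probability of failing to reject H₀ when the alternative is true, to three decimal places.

β ≈ 0.060

Noncentrality parameter: δ = d·√n = 0.50 × √41 = 3.2016
Critical value for a two-sided test at α = 0.1: z_{α/2} = 1.645.
Power = Φ(δ − 1.645) + Φ(−δ − 1.645) = Φ(1.557) + Φ(-4.846) = 0.9402 + 0.0000 = 0.9402.
Type II error: β = 1 − power = 1 − 0.9402 = 0.0598.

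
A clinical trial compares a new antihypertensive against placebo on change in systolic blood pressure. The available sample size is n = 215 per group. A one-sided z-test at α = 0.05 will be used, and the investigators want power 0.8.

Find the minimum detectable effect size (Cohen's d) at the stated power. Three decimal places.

Need Φ(δ − 1.645) = 0.8, so δ = 1.645 + 0.842 = 2.486.
δ = d·√(n/2) ⇒ d = δ/√(n/2) = 2.486/√(215/2) = 0.2398.

d ≈ 0.240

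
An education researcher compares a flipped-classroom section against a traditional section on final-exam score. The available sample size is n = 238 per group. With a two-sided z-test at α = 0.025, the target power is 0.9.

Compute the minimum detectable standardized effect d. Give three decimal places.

d ≈ 0.323

Required noncentrality: δ = z_{0.0125} + z_{0.10} = 2.241 + 1.282 = 3.523.
(The second rejection-region term Φ(−δ − z_{α/2}) is negligible and dropped.)
δ = d·√(n/2) ⇒ d = δ/√(n/2) = 3.523/√(238/2) = 0.3229.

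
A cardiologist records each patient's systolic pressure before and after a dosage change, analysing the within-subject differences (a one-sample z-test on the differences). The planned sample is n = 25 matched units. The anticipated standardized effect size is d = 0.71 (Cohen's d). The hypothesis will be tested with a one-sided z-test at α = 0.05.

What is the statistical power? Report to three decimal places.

Noncentrality parameter: δ = d·√n = 0.71 × √25 = 3.5500
Critical value for a one-sided test at α = 0.05: z_α = 1.645.
Power = P(Z > 1.645 − δ) = Φ(1.905) = 0.9716.

Power ≈ 0.972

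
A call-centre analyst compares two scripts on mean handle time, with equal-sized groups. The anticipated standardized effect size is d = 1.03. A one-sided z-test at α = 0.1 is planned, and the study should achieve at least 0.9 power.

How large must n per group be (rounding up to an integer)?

Set Φ(δ − 1.282) = 0.9; then δ − 1.282 = Φ⁻¹(0.9) = 1.282, giving δ = 2.563.
δ = d·√(n/2) ⇒ n = 2(δ/d)² = 2 × (2.563 / 1.03)² = 12.38.
Rounding up, n = 13 per group.

n = 13 per group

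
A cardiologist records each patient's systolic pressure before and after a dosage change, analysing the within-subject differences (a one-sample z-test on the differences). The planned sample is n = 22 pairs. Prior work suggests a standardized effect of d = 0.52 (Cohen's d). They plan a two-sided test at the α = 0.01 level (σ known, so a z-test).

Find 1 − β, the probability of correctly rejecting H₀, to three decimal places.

Power ≈ 0.446

Noncentrality parameter: λ = d·√n = 0.52 × √22 = 2.4390
Two-sided α = 0.01 → critical value z_{0.005} = 2.576.
Power = Φ(λ − 2.576) + Φ(−λ − 2.576) = Φ(-0.137) + Φ(-5.015) = 0.4456 + 0.0000 = 0.4456.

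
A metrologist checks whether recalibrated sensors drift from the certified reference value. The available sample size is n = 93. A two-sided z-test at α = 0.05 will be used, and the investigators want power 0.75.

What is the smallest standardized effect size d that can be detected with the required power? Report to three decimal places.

Need Φ(δ − 1.960) = 0.75, so δ = 1.960 + 0.674 = 2.634.
(The second rejection-region term Φ(−δ − z_{α/2}) is negligible and dropped.)
δ = d·√n ⇒ d = δ/√n = 2.634/√93 = 0.2732.

d ≈ 0.273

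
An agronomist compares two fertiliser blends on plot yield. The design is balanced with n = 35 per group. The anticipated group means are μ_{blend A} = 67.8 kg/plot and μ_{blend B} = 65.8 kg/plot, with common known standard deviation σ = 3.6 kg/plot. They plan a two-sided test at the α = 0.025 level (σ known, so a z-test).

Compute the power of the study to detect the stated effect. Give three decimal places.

Power ≈ 0.533

Standardized effect: d = |μ_{blend A} − μ_{blend B}| / σ = |67.8 − 65.8| / 3.6 = 0.5556
Noncentrality parameter: δ = d·√(n/2) = 0.5556 × √(35/2) = 2.3241
Critical value for a two-sided test at α = 0.025: z_{α/2} = 2.241.
Power = Φ(δ − 2.241) + Φ(−δ − 2.241) = Φ(0.083) + Φ(-4.565) = 0.5329 + 0.0000 = 0.5329.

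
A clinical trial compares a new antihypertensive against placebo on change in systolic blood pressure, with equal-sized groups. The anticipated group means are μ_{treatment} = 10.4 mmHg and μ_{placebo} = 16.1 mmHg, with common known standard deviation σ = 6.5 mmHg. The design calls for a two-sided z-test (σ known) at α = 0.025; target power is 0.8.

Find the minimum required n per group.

Standardized effect: d = |μ_{treatment} − μ_{placebo}| / σ = |10.4 − 16.1| / 6.5 = 0.8769
For power 0.8 need Φ(δ − z_{0.0125}) = 0.8, so δ = z_{0.0125} + z_{0.20} = 2.241 + 0.842 = 3.083.
(The Φ(−δ − z_{α/2}) term is vanishingly small for δ > 0 and is dropped in the standard sample-size formula.)
δ = d·√(n/2) ⇒ n = 2(δ/d)² = 2 × (3.083 / 0.8769)² = 24.72.
Round up to the next whole unit.

n = 25 per group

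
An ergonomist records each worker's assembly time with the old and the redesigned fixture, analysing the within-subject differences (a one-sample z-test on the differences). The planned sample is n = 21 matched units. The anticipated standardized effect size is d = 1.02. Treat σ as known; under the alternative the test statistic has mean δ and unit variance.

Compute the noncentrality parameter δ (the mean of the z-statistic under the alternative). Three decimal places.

δ ≈ 4.674

The noncentrality parameter scales effect size by the design's sample-size factor: δ = d·√n = 1.02 × √21 = 4.6742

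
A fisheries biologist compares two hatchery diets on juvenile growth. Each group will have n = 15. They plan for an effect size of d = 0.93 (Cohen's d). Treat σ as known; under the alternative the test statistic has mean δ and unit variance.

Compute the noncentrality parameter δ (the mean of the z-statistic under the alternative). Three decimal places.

δ ≈ 2.547

δ = d·√(n/2) = 0.93 × √(15/2) = 2.5469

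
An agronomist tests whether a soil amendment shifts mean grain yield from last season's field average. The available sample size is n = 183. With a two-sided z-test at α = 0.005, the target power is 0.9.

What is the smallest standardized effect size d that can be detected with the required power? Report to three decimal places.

d ≈ 0.302

Required noncentrality: δ = z_{0.0025} + z_{0.10} = 2.807 + 1.282 = 4.089.
(The second rejection-region term Φ(−δ − z_{α/2}) is negligible and dropped.)
δ = d·√n ⇒ d = δ/√n = 4.089/√183 = 0.3022.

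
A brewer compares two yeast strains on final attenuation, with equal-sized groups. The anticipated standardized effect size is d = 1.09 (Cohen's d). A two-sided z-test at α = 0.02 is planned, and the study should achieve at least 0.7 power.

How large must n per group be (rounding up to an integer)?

n = 14 per group

For power 0.7 need Φ(δ − z_{0.01}) = 0.7, so δ = z_{0.01} + z_{0.30} = 2.326 + 0.524 = 2.851.
(Ignoring the negligible lower-tail rejection probability gives the usual closed-form inversion.)
δ = d·√(n/2) ⇒ n = 2(δ/d)² = 2 × (2.851 / 1.09)² = 13.68.
Rounding up, n = 14 per group.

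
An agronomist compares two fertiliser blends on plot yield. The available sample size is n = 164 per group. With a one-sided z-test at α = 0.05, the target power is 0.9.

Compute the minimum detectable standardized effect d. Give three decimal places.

d ≈ 0.323

Required noncentrality: δ = z_{0.05} + z_{0.10} = 1.645 + 1.282 = 2.926.
δ = d·√(n/2) ⇒ d = δ/√(n/2) = 2.926/√(164/2) = 0.3232.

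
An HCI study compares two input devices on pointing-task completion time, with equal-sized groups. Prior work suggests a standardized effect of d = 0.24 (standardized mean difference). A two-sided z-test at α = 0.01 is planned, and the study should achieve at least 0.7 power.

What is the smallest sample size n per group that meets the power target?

For power 0.7 need Φ(δ − z_{0.005}) = 0.7, so δ = z_{0.005} + z_{0.30} = 2.576 + 0.524 = 3.100.
(Ignoring the negligible lower-tail rejection probability gives the usual closed-form inversion.)
δ = d·√(n/2) ⇒ n = 2(δ/d)² = 2 × (3.100 / 0.24)² = 333.73.
Round up to the next whole unit.

n = 334 per group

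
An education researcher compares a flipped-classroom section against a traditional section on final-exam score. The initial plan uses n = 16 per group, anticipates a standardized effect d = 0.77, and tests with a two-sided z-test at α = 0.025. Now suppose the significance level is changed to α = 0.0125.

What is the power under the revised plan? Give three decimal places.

δ = d·√(n/2) = 0.77 × √(16/2) = 2.1779 (unchanged). New critical value: z_{0.0063} = 2.498.
Revised power = Φ(δ − 2.498) + Φ(−δ − 2.498) = Φ(-0.320) + Φ(-4.676) = 0.3746 + 0.0000 = 0.3746.

Power ≈ 0.375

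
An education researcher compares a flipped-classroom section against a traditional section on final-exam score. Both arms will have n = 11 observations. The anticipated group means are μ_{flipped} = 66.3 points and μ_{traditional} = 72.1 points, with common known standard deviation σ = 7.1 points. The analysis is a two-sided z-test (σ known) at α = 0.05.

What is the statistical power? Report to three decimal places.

Standardized effect: d = |μ_{flipped} − μ_{traditional}| / σ = |66.3 − 72.1| / 7.1 = 0.8169
Noncentrality parameter: δ = d·√(n/2) = 0.8169 × √(11/2) = 1.9158
Two-sided α = 0.05 → critical value z_{0.025} = 1.960.
Power = Φ(δ − 1.960) + Φ(−δ − 1.960) = Φ(-0.044) + Φ(-3.876) = 0.4824 + 0.0001 = 0.4824.

Power ≈ 0.482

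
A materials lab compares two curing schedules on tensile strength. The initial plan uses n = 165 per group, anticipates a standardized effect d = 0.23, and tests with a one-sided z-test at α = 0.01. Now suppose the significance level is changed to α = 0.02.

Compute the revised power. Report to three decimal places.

Power ≈ 0.514

δ = d·√(n/2) = 0.23 × √(165/2) = 2.0891 (unchanged). New critical value: z_{0.02} = 2.054.
Revised power = P(Z > 2.054 − δ) = Φ(0.035) = 0.5141.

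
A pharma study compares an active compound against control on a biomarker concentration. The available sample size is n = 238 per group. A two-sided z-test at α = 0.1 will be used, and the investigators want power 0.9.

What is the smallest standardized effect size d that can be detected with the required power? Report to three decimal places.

Need Φ(δ − 1.645) = 0.9, so δ = 1.645 + 1.282 = 2.926.
(The second rejection-region term Φ(−δ − z_{α/2}) is negligible and dropped.)
δ = d·√(n/2) ⇒ d = δ/√(n/2) = 2.926/√(238/2) = 0.2683.

d ≈ 0.268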